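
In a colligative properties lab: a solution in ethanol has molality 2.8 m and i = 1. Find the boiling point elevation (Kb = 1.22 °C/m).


ΔTb = Kb × m × i
= 1.22 × 2.8 × 1
= 3.416 °C

3.416 °C


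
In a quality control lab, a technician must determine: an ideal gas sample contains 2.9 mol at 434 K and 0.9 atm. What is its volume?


PV = nRT  (R = 0.08206 L·atm/(mol·K))
V = nRT/P = 2.9×0.08206×434/0.9
= 114.756 L

114.756 L


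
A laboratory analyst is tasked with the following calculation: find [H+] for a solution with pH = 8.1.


[H+] = 10^(-pH) = 10^(-8.1)
= 7.94×10^-9 M

7.94×10^-9 M


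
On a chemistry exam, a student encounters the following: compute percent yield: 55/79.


% yield = actual/theoretical × 100
= 55/79 × 100
= 69.62%

69.62%


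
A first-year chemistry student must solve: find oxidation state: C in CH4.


x + 4(+1) = 0, so x = -4
Oxidation number: -4

-4


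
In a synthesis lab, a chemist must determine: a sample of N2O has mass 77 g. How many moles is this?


M(N2O) = 44.02 g/mol
n = mass/M = 77/44.02 = 1.7492 mol

1.7492 mol


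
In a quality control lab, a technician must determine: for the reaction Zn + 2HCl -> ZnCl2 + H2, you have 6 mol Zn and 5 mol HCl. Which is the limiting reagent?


Mole ratio available / coefficient:
  Zn: 6/1 = 6.000
  HCl: 5/2 = 2.500
Smaller ratio is limiting.

HCl


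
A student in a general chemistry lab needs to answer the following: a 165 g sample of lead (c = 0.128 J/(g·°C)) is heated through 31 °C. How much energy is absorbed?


q = mcΔT = 165 × 0.128 × 31
= 654.72 J

654.72 J


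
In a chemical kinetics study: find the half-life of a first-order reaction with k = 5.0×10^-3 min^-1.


t½ = ln2/k = 0.693147/(5.0×10^-3 min^-1)
= 138.6 min

138.6 min


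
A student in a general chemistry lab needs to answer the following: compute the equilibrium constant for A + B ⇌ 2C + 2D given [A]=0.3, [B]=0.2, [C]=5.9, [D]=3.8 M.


Kc = [C]^2[D]^2/([A][B])
= (5.9^2 × 3.8^2)/(0.3^1 × 0.2^1)
= 502.6564/0.06
= 8378

8378


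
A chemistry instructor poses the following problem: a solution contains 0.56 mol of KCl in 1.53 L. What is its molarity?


M = n/V = 0.56/1.53 = 0.366 mol/L

0.366 M


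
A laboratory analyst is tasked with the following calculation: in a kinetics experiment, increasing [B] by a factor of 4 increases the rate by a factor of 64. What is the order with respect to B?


rate ∝ [B]^n
4^n = 64 → n = 3
Order in B: 3

3


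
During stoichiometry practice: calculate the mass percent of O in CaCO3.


M(CaCO3) = 1×40.08 + 1×12.01 + 3×16.0 = 100.09 g/mol
Mass of O = 3 × 16.0 = 48.00 g/mol
% O = 48.00/100.09 × 100 = 47.96%

47.96%


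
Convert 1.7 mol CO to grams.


M(CO) = 28.01 g/mol
mass = n × M = 1.7 × 28.01 = 47.62 g

47.62 g


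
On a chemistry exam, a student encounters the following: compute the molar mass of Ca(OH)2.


M(Ca(OH)2) = 1×40.08 + 2×16.0 + 2×1.008
= 40.08 + 32.0 + 2.02
= 74.1 g/mol

74.1 g/mol


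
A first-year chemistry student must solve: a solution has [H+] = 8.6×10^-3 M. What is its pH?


pH = -log10([H+]) = -log10(8.6×10^-3)
= 3 - log10(8.6)
= 3 - 0.93
= 2.07

2.07


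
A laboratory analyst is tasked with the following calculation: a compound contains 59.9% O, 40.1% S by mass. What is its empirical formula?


Assume 100 g sample. Moles of each element:
  O: 59.9/16.0 = 3.744 mol
  S: 40.1/32.07 = 1.25 mol
Divide by smallest (1.25):
  O: 3.744/1.25 = 3.0
  S: 1.25/1.25 = 1.0
Empirical formula: SO3

SO3


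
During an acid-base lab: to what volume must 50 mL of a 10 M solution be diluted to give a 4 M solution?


C1V1 = C2V2
10 × 50 = 4 × V2
V2 = 500/4 = 125.0 mL

125.0 mL


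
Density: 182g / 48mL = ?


ρ = mass/volume
= 182/48
= 3.792 g/mL

3.792 g/mL


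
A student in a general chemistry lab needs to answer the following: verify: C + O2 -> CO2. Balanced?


Equation: C + O2 -> CO2
Check atoms: C: 1=1, O: 2=2
Balanced

Yes, balanced


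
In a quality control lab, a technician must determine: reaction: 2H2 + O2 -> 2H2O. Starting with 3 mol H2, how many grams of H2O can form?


Mole ratio H2O:H2 = 2:2
n(H2O) = 3 × 2/2 = 3.000 mol
mass = 3.000 × 18.02 = 54.06 g

54.06 g


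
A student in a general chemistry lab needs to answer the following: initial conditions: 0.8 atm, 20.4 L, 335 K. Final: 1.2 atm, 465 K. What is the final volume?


P1V1/T1 = P2V2/T2
V2 = P1V1T2/(T1P2)
= 0.8×20.4×465/(335×1.2)
= 18.878 L

18.878 L


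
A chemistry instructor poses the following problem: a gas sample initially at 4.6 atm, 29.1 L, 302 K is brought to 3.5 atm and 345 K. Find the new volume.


P1V1/T1 = P2V2/T2
V2 = P1V1T2/(T1P2)
= 4.6×29.1×345/(302×3.5)
= 43.691 L

43.691 L


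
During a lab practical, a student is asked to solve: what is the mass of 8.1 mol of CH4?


M(CH4) = 16.04 g/mol
mass = n × M = 8.1 × 16.04 = 129.92 g

129.92 g


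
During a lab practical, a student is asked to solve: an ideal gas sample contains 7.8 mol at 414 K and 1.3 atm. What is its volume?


PV = nRT  (R = 0.08206 L·atm/(mol·K))
V = nRT/P = 7.8×0.08206×414/1.3
= 203.837 L

203.837 L


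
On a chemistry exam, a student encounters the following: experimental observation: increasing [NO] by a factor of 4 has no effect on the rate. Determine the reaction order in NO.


rate ∝ [NO]^n
rate ∝ [NO]^0
Order in NO: 0

0


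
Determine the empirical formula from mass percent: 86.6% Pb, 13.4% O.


Assume 100 g sample. Moles of each element:
  Pb: 86.6/207.2 = 0.418 mol
  O: 13.4/16.0 = 0.838 mol
Divide by smallest (0.418):
  Pb: 0.418/0.418 = 1.0
  O: 0.838/0.418 = 2.0
Empirical formula: PbO2

PbO2


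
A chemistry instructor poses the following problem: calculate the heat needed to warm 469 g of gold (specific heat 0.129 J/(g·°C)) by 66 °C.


q = mcΔT = 469 × 0.129 × 66
= 3993.07 J

3993.07 J


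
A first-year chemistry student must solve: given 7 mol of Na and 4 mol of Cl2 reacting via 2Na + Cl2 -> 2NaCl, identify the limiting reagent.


Mole ratio available / coefficient:
  Na: 7/2 = 3.500
  Cl2: 4/1 = 4.000
Smaller ratio is limiting.

Na


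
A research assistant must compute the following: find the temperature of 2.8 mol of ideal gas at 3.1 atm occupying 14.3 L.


PV = nRT  (R = 0.08206 L·atm/(mol·K))
T = PV/(nR) = 3.1×14.3/(2.8×0.08206)
= 44.33/0.229768
= 192.93 K

192.93 K


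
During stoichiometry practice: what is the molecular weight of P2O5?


M(P2O5) = 2×30.97 + 5×16.0
= 61.94 + 80.0
= 141.94 g/mol

141.94 g/mol


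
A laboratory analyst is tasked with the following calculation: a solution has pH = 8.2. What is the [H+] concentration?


[H+] = 10^(-pH) = 10^(-8.2)
= 6.31×10^-9 M

6.31×10^-9 M


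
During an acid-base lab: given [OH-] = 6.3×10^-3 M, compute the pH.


pOH = -log10([OH-]) = -log10(6.3×10^-3)
= 3 - log10(6.3) = 2.2
pH = 14 - pOH = 14 - 2.2 = 11.8

11.8


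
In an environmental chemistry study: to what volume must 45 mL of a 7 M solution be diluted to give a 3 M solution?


C1V1 = C2V2
7 × 45 = 3 × V2
V2 = 315/3 = 105.0 mL

105.0 mL


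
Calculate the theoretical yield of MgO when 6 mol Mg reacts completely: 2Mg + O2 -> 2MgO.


Mole ratio MgO:Mg = 2:2
n(MgO) = 6 × 2/2 = 6.000 mol
mass = 6.000 × 40.31 = 241.86 g

241.86 g


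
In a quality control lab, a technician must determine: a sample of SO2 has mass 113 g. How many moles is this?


M(SO2) = 64.07 g/mol
n = mass/M = 113/64.07 = 1.7637 mol

1.7637 mol


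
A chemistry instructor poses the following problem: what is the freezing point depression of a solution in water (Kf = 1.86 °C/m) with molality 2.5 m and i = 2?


ΔTf = Kf × m × i
= 1.86 × 2.5 × 2
= 9.3 °C

9.3 °C


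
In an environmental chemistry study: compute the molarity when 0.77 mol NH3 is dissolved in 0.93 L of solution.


M = n/V = 0.77/0.93 = 0.828 mol/L

0.828 M


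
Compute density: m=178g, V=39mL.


ρ = mass/volume
= 178/39
= 4.564 g/mL

4.564 g/mL


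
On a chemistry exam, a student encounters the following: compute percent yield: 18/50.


% yield = actual/theoretical × 100
= 18/50 × 100
= 36.0%

36.0%


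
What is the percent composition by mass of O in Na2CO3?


M(Na2CO3) = 2×22.99 + 1×12.01 + 3×16.0 = 105.99 g/mol
Mass of O = 3 × 16.0 = 48.00 g/mol
% O = 48.00/105.99 × 100 = 45.29%

45.29%


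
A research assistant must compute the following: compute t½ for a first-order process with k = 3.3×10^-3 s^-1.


t½ = ln2/k = 0.693147/(3.3×10^-3 s^-1)
= 210.0 s

210.0 s


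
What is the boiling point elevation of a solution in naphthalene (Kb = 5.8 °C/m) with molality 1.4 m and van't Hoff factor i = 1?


ΔTb = Kb × m × i
= 5.8 × 1.4 × 1
= 8.12 °C

8.12 °C


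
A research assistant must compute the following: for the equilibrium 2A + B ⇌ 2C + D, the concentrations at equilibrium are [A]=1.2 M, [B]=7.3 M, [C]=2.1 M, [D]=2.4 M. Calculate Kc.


Kc = [C]^2[D]/([A]^2[B])
= (2.1^2 × 2.4^1)/(1.2^2 × 7.3^1)
= 10.584/10.512
= 1.007

1.007


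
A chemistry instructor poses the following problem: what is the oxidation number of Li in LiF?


Group 1 metal: +1
Oxidation number: +1

+1


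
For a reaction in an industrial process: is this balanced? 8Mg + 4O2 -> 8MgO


Equation: 8Mg + 4O2 -> 8MgO
Check atoms: Mg: 8=8, O: 8=8
Balanced

Yes, balanced


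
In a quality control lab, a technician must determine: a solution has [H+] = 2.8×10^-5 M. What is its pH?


pH = -log10([H+]) = -log10(2.8×10^-5)
= 5 - log10(2.8)
= 5 - 0.45
= 4.55

4.55


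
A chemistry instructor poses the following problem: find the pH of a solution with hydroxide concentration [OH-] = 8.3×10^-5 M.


pOH = -log10([OH-]) = -log10(8.3×10^-5)
= 5 - log10(8.3) = 4.08
pH = 14 - pOH = 14 - 4.08 = 9.92

9.92


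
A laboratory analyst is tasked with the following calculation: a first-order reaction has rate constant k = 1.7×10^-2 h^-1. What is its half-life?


t½ = ln2/k = 0.693147/(1.7×10^-2 h^-1)
= 40.77 h

40.77 h


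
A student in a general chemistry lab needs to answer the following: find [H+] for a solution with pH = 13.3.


[H+] = 10^(-pH) = 10^(-13.3)
= 5.01×10^-14 M

5.01×10^-14 M


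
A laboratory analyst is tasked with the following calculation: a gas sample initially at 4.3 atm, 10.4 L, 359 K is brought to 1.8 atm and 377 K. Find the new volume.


P1V1/T1 = P2V2/T2
V2 = P1V1T2/(T1P2)
= 4.3×10.4×377/(359×1.8)
= 26.09 L

26.09 L


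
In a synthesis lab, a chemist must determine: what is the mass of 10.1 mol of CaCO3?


M(CaCO3) = 100.09 g/mol
mass = n × M = 10.1 × 100.09 = 1010.91 g

1010.91 g


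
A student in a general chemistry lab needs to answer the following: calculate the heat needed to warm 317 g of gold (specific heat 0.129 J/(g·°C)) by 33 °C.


q = mcΔT = 317 × 0.129 × 33
= 1349.47 J

1349.47 J


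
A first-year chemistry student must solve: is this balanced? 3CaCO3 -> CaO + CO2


Equation: 3CaCO3 -> CaO + CO2
Check atoms: C: 3≠1, Ca: 3≠1, O: 9≠3
Not balanced

No, not balanced


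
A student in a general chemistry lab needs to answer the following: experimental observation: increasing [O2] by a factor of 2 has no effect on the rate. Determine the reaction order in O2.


rate ∝ [O2]^n
rate ∝ [O2]^0
Order in O2: 0

0


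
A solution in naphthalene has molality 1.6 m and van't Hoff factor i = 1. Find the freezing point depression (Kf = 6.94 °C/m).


ΔTf = Kf × m × i
= 6.94 × 1.6 × 1
= 11.104 °C

11.104 °C


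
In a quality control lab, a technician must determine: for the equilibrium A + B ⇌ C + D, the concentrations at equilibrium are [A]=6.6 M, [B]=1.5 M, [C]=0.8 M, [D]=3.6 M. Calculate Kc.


Kc = [C][D]/([A][B])
= (0.8^1 × 3.6^1)/(6.6^1 × 1.5^1)
= 2.88/9.9
= 0.2909

0.2909


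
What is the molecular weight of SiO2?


M(SiO2) = 1×28.09 + 2×16.0
= 28.09 + 32.0
= 60.09 g/mol

60.09 g/mol


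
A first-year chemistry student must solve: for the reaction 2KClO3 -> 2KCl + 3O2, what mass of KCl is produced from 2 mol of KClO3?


Mole ratio KCl:KClO3 = 2:2
n(KCl) = 2 × 2/2 = 2.000 mol
mass = 2.000 × 74.55 = 149.1 g

149.1 g


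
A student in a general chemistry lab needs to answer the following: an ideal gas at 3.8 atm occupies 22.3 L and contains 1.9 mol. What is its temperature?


PV = nRT  (R = 0.08206 L·atm/(mol·K))
T = PV/(nR) = 3.8×22.3/(1.9×0.08206)
= 84.74/0.155914
= 543.50 K

543.50 K


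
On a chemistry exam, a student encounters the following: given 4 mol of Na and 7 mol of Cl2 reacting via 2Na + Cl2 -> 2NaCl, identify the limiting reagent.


Mole ratio available / coefficient:
  Na: 4/2 = 2.000
  Cl2: 7/1 = 7.000
Smaller ratio is limiting.

Na


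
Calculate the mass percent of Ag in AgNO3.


M(AgNO3) = 1×107.87 + 1×14.01 + 3×16.0 = 169.88 g/mol
Mass of Ag = 1 × 107.87 = 107.87 g/mol
% Ag = 107.87/169.88 × 100 = 63.50%

63.50%


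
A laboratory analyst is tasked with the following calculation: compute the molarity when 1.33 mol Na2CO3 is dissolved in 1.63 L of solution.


M = n/V = 1.33/1.63 = 0.816 mol/L

0.816 M


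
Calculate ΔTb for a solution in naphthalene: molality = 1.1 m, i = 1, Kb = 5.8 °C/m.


ΔTb = Kb × m × i
= 5.8 × 1.1 × 1
= 6.38 °C

6.38 °C


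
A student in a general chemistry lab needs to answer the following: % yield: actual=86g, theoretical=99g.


% yield = actual/theoretical × 100
= 86/99 × 100
= 86.87%

86.87%


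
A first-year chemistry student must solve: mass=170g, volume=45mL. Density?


ρ = mass/volume
= 170/45
= 3.778 g/mL

3.778 g/mL


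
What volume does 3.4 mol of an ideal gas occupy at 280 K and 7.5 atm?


PV = nRT  (R = 0.08206 L·atm/(mol·K))
V = nRT/P = 3.4×0.08206×280/7.5
= 10.416 L

10.416 L


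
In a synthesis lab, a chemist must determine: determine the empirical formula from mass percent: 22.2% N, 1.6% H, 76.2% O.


Assume 100 g sample. Moles of each element:
  N: 22.2/14.01 = 1.585 mol
  H: 1.6/1.008 = 1.587 mol
  O: 76.2/16.0 = 4.763 mol
Divide by smallest (1.585):
  N: 1.585/1.585 = 1.0
  H: 1.587/1.585 = 1.0
  O: 4.763/1.585 = 3.01
Empirical formula: HNO3

HNO3


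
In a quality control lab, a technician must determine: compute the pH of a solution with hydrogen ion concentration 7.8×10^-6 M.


pH = -log10([H+]) = -log10(7.8×10^-6)
= 6 - log10(7.8)
= 6 - 0.89
= 5.11

5.11


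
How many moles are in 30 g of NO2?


M(NO2) = 46.01 g/mol
n = mass/M = 30/46.01 = 0.652 mol

0.652 mol


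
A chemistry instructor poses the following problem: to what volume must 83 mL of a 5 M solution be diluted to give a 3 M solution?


C1V1 = C2V2
5 × 83 = 3 × V2
V2 = 415/3 = 138.33 mL

138.33 mL


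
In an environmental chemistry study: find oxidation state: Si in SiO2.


x + 2(-2) = 0, so x = +4
Oxidation number: +4

+4


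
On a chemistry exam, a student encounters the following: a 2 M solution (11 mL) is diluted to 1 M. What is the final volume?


C1V1 = C2V2
2 × 11 = 1 × V2
V2 = 22/1 = 22.0 mL

22.0 mL


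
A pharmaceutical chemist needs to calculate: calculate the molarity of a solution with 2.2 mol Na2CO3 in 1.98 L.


M = n/V = 2.2/1.98 = 1.111 mol/L

1.111 M


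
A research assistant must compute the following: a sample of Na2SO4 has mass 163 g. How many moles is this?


M(Na2SO4) = 142.05 g/mol
n = mass/M = 163/142.05 = 1.1475 mol

1.1475 mol


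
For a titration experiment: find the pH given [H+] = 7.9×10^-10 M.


pH = -log10([H+]) = -log10(7.9×10^-10)
= 10 - log10(7.9)
= 10 - 0.9
= 9.1

9.1


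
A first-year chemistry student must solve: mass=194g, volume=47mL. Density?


ρ = mass/volume
= 194/47
= 4.128 g/mL

4.128 g/mL


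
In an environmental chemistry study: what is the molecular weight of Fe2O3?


M(Fe2O3) = 2×55.85 + 3×16.0
= 111.7 + 48.0
= 159.7 g/mol

159.7 g/mol


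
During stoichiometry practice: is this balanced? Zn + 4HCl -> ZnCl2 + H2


Equation: Zn + 4HCl -> ZnCl2 + H2
Check atoms: Cl: 4≠2, H: 4≠2, Zn: 1=1
Not balanced

No, not balanced


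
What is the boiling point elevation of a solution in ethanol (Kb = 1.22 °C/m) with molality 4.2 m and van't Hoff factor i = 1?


ΔTb = Kb × m × i
= 1.22 × 4.2 × 1
= 5.124 °C

5.124 °C


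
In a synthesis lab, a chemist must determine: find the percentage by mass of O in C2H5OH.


M(C2H5OH) = 2×12.01 + 6×1.008 + 1×16.0 = 46.068 g/mol
Mass of O = 1 × 16.0 = 16.00 g/mol
% O = 16.00/46.068 × 100 = 34.73%

34.73%


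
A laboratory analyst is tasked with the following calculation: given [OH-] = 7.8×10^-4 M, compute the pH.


pOH = -log10([OH-]) = -log10(7.8×10^-4)
= 4 - log10(7.8) = 3.11
pH = 14 - pOH = 14 - 3.11 = 10.89

10.89


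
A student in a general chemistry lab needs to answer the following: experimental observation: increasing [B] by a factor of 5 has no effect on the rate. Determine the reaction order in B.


rate ∝ [B]^n
rate ∝ [B]^0
Order in B: 0

0


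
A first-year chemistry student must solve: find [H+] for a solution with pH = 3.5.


[H+] = 10^(-pH) = 10^(-3.5)
= 3.16×10^-4 M

3.16×10^-4 M


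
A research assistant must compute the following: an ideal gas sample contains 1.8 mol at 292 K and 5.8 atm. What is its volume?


PV = nRT  (R = 0.08206 L·atm/(mol·K))
V = nRT/P = 1.8×0.08206×292/5.8
= 7.436 L

7.436 L


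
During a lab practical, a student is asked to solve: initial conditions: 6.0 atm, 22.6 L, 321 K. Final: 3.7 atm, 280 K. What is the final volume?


P1V1/T1 = P2V2/T2
V2 = P1V1T2/(T1P2)
= 6.0×22.6×280/(321×3.7)
= 31.968 L

31.968 L


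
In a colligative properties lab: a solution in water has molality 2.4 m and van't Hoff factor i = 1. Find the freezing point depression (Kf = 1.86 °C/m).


ΔTf = Kf × m × i
= 1.86 × 2.4 × 1
= 4.464 °C

4.464 °C


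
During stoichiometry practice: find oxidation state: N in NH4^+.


x + 4(+1) = +1, so x = -3
Oxidation number: -3

-3


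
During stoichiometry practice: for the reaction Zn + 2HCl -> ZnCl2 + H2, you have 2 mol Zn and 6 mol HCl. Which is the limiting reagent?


Mole ratio available / coefficient:
  Zn: 2/1 = 2.000
  HCl: 6/2 = 3.000
Smaller ratio is limiting.

Zn


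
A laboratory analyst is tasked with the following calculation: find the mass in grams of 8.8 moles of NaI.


M(NaI) = 149.89 g/mol
mass = n × M = 8.8 × 149.89 = 1319.03 g

1319.03 g


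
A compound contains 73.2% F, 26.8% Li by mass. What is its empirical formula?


Assume 100 g sample. Moles of each element:
  F: 73.2/19.0 = 3.853 mol
  Li: 26.8/6.94 = 3.862 mol
Divide by smallest (3.853):
  F: 3.853/3.853 = 1.0
  Li: 3.862/3.853 = 1.0
Empirical formula: LiF

LiF


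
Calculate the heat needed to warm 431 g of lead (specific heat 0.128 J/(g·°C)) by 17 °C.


q = mcΔT = 431 × 0.128 × 17
= 937.86 J

937.86 J


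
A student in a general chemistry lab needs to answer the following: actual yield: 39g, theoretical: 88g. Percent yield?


% yield = actual/theoretical × 100
= 39/88 × 100
= 44.32%

44.32%


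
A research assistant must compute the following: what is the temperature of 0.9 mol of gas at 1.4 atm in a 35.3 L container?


PV = nRT  (R = 0.08206 L·atm/(mol·K))
T = PV/(nR) = 1.4×35.3/(0.9×0.08206)
= 49.42/0.073854
= 669.16 K

669.16 K


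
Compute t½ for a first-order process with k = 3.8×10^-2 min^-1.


t½ = ln2/k = 0.693147/(3.8×10^-2 min^-1)
= 18.24 min

18.24 min


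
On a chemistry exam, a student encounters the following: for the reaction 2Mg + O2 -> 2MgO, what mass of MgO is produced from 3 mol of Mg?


Mole ratio MgO:Mg = 2:2
n(MgO) = 3 × 2/2 = 3.000 mol
mass = 3.000 × 40.31 = 120.93 g

120.93 g


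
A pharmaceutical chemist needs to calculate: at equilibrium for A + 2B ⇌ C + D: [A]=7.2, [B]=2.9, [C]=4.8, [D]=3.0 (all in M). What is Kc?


Kc = [C][D]/([A][B]^2)
= (4.8^1 × 3.0^1)/(7.2^1 × 2.9^2)
= 14.4/60.552
= 0.2378

0.2378


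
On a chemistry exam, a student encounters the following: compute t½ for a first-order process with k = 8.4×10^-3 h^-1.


t½ = ln2/k = 0.693147/(8.4×10^-3 h^-1)
= 82.52 h

82.52 h


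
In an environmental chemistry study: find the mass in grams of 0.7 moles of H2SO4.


M(H2SO4) = 98.09 g/mol
mass = n × M = 0.7 × 98.09 = 68.66 g

68.66 g


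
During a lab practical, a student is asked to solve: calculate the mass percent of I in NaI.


M(NaI) = 1×22.99 + 1×126.9 = 149.89 g/mol
Mass of I = 1 × 126.9 = 126.90 g/mol
% I = 126.90/149.89 × 100 = 84.66%

84.66%


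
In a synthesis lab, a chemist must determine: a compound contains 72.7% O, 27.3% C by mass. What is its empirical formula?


Assume 100 g sample. Moles of each element:
  O: 72.7/16.0 = 4.544 mol
  C: 27.3/12.01 = 2.273 mol
Divide by smallest (2.273):
  O: 4.544/2.273 = 2.0
  C: 2.273/2.273 = 1.0
Empirical formula: CO2

CO2


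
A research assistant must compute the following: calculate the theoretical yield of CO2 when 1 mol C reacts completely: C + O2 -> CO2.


Mole ratio CO2:C = 1:1
n(CO2) = 1 × 1/1 = 1.000 mol
mass = 1.000 × 44.01 = 44.01 g

44.01 g


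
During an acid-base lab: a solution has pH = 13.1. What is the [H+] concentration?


[H+] = 10^(-pH) = 10^(-13.1)
= 7.94×10^-14 M

7.94×10^-14 M


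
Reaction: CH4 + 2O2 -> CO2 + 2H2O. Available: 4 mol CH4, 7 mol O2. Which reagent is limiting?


Mole ratio available / coefficient:
  CH4: 4/1 = 4.000
  O2: 7/2 = 3.500
Smaller ratio is limiting.

O2


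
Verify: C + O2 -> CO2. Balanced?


Equation: C + O2 -> CO2
Check atoms: C: 1=1, O: 2=2
Balanced

Yes, balanced


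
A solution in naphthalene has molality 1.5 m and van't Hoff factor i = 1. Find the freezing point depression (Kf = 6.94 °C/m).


ΔTf = Kf × m × i
= 6.94 × 1.5 × 1
= 10.41 °C

10.41 °C


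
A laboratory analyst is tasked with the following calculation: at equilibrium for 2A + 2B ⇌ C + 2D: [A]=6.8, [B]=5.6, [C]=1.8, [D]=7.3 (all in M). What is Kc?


Kc = [C][D]^2/([A]^2[B]^2)
= (1.8^1 × 7.3^2)/(6.8^2 × 5.6^2)
= 95.922/1450.0864
= 0.06615

0.06615


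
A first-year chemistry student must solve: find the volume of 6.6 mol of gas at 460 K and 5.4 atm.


PV = nRT  (R = 0.08206 L·atm/(mol·K))
V = nRT/P = 6.6×0.08206×460/5.4
= 46.136 L

46.136 L


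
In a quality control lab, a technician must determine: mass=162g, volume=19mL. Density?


ρ = mass/volume
= 162/19
= 8.526 g/mL

8.526 g/mL


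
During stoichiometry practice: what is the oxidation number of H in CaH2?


H with a metal (hydride): -1
Oxidation number: -1

-1


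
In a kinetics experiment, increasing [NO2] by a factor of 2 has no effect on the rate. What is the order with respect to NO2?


rate ∝ [NO2]^n
rate ∝ [NO2]^0
Order in NO2: 0

0


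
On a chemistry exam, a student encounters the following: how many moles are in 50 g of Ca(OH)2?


M(Ca(OH)2) = 74.1 g/mol
n = mass/M = 50/74.1 = 0.6748 mol

0.6748 mol


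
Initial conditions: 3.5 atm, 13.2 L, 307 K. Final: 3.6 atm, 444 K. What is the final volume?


P1V1/T1 = P2V2/T2
V2 = P1V1T2/(T1P2)
= 3.5×13.2×444/(307×3.6)
= 18.56 L

18.56 L


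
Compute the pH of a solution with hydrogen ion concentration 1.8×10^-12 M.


pH = -log10([H+]) = -log10(1.8×10^-12)
= 12 - log10(1.8)
= 12 - 0.26
= 11.74

11.74


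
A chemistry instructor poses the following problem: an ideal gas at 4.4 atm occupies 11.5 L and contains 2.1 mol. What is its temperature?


PV = nRT  (R = 0.08206 L·atm/(mol·K))
T = PV/(nR) = 4.4×11.5/(2.1×0.08206)
= 50.60/0.172326
= 293.63 K

293.63 K


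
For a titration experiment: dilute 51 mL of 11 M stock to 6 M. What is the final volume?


C1V1 = C2V2
11 × 51 = 6 × V2
V2 = 561/6 = 93.5 mL

93.5 mL


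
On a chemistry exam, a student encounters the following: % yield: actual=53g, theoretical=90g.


% yield = actual/theoretical × 100
= 53/90 × 100
= 58.89%

58.89%


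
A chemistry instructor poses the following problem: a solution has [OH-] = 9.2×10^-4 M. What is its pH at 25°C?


pOH = -log10([OH-]) = -log10(9.2×10^-4)
= 4 - log10(9.2) = 3.04
pH = 14 - pOH = 14 - 3.04 = 10.96

10.96


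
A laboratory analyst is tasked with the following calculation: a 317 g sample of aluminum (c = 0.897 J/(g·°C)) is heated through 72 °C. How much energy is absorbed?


q = mcΔT = 317 × 0.897 × 72
= 20473.13 J

20473.13 J


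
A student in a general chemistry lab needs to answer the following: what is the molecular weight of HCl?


M(HCl) = 1×1.008 + 1×35.45
= 1.01 + 35.45
= 36.46 g/mol

36.46 g/mol


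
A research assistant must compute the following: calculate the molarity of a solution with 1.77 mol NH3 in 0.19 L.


M = n/V = 1.77/0.19 = 9.316 mol/L

9.316 M


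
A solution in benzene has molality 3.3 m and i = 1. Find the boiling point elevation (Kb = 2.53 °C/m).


ΔTb = Kb × m × i
= 2.53 × 3.3 × 1
= 8.349 °C

8.349 °C


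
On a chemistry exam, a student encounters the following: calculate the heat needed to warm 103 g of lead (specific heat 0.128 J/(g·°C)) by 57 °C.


q = mcΔT = 103 × 0.128 × 57
= 751.49 J

751.49 J


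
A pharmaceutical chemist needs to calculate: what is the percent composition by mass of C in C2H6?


M(C2H6) = 2×12.01 + 6×1.008 = 30.068 g/mol
Mass of C = 2 × 12.01 = 24.02 g/mol
% C = 24.02/30.068 × 100 = 79.89%

79.89%


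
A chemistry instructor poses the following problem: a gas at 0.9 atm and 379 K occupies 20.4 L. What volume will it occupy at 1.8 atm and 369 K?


P1V1/T1 = P2V2/T2
V2 = P1V1T2/(T1P2)
= 0.9×20.4×369/(379×1.8)
= 9.931 L

9.931 L


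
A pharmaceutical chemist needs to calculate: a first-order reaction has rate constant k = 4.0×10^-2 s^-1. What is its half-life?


t½ = ln2/k = 0.693147/(4.0×10^-2 s^-1)
= 17.33 s

17.33 s


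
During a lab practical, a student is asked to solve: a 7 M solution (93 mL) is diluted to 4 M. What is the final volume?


C1V1 = C2V2
7 × 93 = 4 × V2
V2 = 651/4 = 162.75 mL

162.75 mL


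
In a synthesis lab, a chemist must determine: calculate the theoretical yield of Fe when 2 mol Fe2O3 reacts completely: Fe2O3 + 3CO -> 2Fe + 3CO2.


Mole ratio Fe:Fe2O3 = 2:1
n(Fe) = 2 × 2/1 = 4.000 mol
mass = 4.000 × 55.85 = 223.4 g

223.4 g


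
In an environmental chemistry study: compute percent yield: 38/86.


% yield = actual/theoretical × 100
= 38/86 × 100
= 44.19%

44.19%


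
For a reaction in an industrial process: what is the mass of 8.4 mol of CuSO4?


M(CuSO4) = 159.62 g/mol
mass = n × M = 8.4 × 159.62 = 1340.81 g

1340.81 g


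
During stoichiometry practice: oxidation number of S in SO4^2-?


x + 4(-2) = -2, so x = +6
Oxidation number: +6

+6


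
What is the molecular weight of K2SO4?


M(K2SO4) = 2×39.1 + 1×32.07 + 4×16.0
= 78.2 + 32.07 + 64.0
= 174.27 g/mol

174.27 g/mol


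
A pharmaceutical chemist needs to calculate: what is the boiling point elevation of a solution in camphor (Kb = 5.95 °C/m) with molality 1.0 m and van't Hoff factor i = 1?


ΔTb = Kb × m × i
= 5.95 × 1.0 × 1
= 5.95 °C

5.95 °C


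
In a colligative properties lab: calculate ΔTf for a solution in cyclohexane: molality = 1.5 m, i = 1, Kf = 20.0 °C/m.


ΔTf = Kf × m × i
= 20.0 × 1.5 × 1
= 30.0 °C

30.0 °C


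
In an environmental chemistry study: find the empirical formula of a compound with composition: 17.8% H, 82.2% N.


Assume 100 g sample. Moles of each element:
  H: 17.8/1.008 = 17.659 mol
  N: 82.2/14.01 = 5.867 mol
Divide by smallest (5.867):
  H: 17.659/5.867 = 3.01
  N: 5.867/5.867 = 1.0
Empirical formula: NH3

NH3


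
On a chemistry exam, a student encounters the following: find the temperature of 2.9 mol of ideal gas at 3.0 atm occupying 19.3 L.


PV = nRT  (R = 0.08206 L·atm/(mol·K))
T = PV/(nR) = 3.0×19.3/(2.9×0.08206)
= 57.90/0.237974
= 243.30 K

243.30 K


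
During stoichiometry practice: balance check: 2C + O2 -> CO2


Equation: 2C + O2 -> CO2
Check atoms: C: 2≠1, O: 2=2
Not balanced

No, not balanced


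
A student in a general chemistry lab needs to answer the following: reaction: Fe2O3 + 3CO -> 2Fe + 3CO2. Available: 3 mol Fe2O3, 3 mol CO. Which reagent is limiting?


Mole ratio available / coefficient:
  Fe2O3: 3/1 = 3.000
  CO: 3/3 = 1.000
Smaller ratio is limiting.

CO


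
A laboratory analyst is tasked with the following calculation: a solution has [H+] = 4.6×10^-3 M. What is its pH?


pH = -log10([H+]) = -log10(4.6×10^-3)
= 3 - log10(4.6)
= 3 - 0.66
= 2.34

2.34


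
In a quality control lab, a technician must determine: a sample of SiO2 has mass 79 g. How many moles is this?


M(SiO2) = 60.09 g/mol
n = mass/M = 79/60.09 = 1.3147 mol

1.3147 mol


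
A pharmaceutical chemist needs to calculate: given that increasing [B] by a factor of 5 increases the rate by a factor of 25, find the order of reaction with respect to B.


rate ∝ [B]^n
5^n = 25 → n = 2
Order in B: 2

2


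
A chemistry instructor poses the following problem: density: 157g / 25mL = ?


ρ = mass/volume
= 157/25
= 6.28 g/mL

6.28 g/mL


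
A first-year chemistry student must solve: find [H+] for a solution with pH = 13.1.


[H+] = 10^(-pH) = 10^(-13.1)
= 7.94×10^-14 M

7.94×10^-14 M


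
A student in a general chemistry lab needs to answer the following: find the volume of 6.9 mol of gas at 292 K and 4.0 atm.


PV = nRT  (R = 0.08206 L·atm/(mol·K))
V = nRT/P = 6.9×0.08206×292/4.0
= 41.334 L

41.334 L


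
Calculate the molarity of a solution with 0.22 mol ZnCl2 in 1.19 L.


M = n/V = 0.22/1.19 = 0.185 mol/L

0.185 M


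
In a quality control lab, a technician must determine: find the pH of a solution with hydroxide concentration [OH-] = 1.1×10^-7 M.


pOH = -log10([OH-]) = -log10(1.1×10^-7)
= 7 - log10(1.1) = 6.96
pH = 14 - pOH = 14 - 6.96 = 7.04

7.04


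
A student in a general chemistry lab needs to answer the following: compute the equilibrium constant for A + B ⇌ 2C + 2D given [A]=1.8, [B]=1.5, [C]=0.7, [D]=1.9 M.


Kc = [C]^2[D]^2/([A][B])
= (0.7^2 × 1.9^2)/(1.8^1 × 1.5^1)
= 1.7689/2.7
= 0.6551

0.6551


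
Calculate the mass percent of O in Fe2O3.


M(Fe2O3) = 2×55.85 + 3×16.0 = 159.70 g/mol
Mass of O = 3 × 16.0 = 48.00 g/mol
% O = 48.00/159.70 × 100 = 30.06%

30.06%


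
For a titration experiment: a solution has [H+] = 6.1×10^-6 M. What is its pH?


pH = -log10([H+]) = -log10(6.1×10^-6)
= 6 - log10(6.1)
= 6 - 0.79
= 5.21

5.21


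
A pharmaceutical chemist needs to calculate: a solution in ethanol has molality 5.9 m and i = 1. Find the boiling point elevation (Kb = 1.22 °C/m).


ΔTb = Kb × m × i
= 1.22 × 5.9 × 1
= 7.198 °C

7.198 °C


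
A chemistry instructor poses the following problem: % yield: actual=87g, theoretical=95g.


% yield = actual/theoretical × 100
= 87/95 × 100
= 91.58%

91.58%


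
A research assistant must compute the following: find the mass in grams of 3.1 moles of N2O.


M(N2O) = 44.02 g/mol
mass = n × M = 3.1 × 44.02 = 136.46 g

136.46 g


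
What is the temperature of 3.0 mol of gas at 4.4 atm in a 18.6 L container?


PV = nRT  (R = 0.08206 L·atm/(mol·K))
T = PV/(nR) = 4.4×18.6/(3.0×0.08206)
= 81.84/0.246180
= 332.44 K

332.44 K


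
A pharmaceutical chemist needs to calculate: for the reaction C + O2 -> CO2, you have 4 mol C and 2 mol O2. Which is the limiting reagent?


Mole ratio available / coefficient:
  C: 4/1 = 4.000
  O2: 2/1 = 2.000
Smaller ratio is limiting.

O2


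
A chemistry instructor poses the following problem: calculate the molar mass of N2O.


M(N2O) = 2×14.01 + 1×16.0
= 28.02 + 16.0
= 44.02 g/mol

44.02 g/mol


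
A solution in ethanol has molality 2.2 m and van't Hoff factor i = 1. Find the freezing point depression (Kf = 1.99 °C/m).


ΔTf = Kf × m × i
= 1.99 × 2.2 × 1
= 4.378 °C

4.378 °C


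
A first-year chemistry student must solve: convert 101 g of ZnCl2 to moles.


M(ZnCl2) = 136.28 g/mol
n = mass/M = 101/136.28 = 0.7411 mol

0.7411 mol


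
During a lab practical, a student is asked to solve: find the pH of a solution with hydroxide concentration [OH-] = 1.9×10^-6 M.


pOH = -log10([OH-]) = -log10(1.9×10^-6)
= 6 - log10(1.9) = 5.72
pH = 14 - pOH = 14 - 5.72 = 8.28

8.28


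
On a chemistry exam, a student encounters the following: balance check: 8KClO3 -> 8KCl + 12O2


Equation: 8KClO3 -> 8KCl + 12O2
Check atoms: Cl: 8=8, K: 8=8, O: 24=24
Balanced

Yes, balanced


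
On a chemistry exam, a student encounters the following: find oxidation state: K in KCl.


Group 1 metal: +1
Oxidation number: +1

+1


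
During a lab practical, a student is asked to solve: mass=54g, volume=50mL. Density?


ρ = mass/volume
= 54/50
= 1.08 g/mL

1.08 g/mL


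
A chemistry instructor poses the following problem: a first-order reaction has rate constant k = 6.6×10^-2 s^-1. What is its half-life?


t½ = ln2/k = 0.693147/(6.6×10^-2 s^-1)
= 10.50 s

10.50 s


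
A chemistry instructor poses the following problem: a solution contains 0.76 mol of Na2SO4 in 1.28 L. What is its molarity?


M = n/V = 0.76/1.28 = 0.594 mol/L

0.594 M


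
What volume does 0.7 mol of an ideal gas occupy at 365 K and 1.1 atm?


PV = nRT  (R = 0.08206 L·atm/(mol·K))
V = nRT/P = 0.7×0.08206×365/1.1
= 19.06 L

19.06 L


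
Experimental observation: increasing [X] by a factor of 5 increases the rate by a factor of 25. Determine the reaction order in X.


rate ∝ [X]^n
5^n = 25 → n = 2
Order in X: 2

2


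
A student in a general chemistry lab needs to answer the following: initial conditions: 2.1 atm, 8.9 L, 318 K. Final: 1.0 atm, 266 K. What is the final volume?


P1V1/T1 = P2V2/T2
V2 = P1V1T2/(T1P2)
= 2.1×8.9×266/(318×1.0)
= 15.634 L

15.634 L


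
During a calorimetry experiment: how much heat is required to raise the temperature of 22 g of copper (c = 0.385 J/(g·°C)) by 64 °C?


q = mcΔT = 22 × 0.385 × 64
= 542.08 J

542.08 J


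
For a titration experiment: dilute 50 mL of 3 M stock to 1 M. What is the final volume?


C1V1 = C2V2
3 × 50 = 1 × V2
V2 = 150/1 = 150.0 mL

150.0 mL


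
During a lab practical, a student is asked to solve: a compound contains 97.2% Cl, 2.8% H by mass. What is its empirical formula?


Assume 100 g sample. Moles of each element:
  Cl: 97.2/35.45 = 2.742 mol
  H: 2.8/1.008 = 2.778 mol
Divide by smallest (2.742):
  Cl: 2.742/2.742 = 1.0
  H: 2.778/2.742 = 1.01
Empirical formula: HCl

HCl


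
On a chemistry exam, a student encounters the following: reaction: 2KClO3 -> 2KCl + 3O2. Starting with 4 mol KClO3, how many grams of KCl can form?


Mole ratio KCl:KClO3 = 2:2
n(KCl) = 4 × 2/2 = 4.000 mol
mass = 4.000 × 74.55 = 298.2 g

298.2 g


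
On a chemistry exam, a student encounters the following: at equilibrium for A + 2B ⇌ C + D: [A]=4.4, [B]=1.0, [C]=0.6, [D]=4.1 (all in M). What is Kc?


Kc = [C][D]/([A][B]^2)
= (0.6^1 × 4.1^1)/(4.4^1 × 1.0^2)
= 2.46/4.4
= 0.5591

0.5591


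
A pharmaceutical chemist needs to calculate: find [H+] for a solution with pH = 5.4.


[H+] = 10^(-pH) = 10^(-5.4)
= 3.98×10^-6 M

3.98×10^-6 M


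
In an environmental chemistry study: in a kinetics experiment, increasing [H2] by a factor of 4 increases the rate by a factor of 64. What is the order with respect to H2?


rate ∝ [H2]^n
4^n = 64 → n = 3
Order in H2: 3

3


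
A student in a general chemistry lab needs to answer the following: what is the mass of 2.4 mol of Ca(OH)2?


M(Ca(OH)2) = 74.1 g/mol
mass = n × M = 2.4 × 74.1 = 177.84 g

177.84 g


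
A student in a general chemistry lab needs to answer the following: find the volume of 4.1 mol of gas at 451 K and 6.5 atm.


PV = nRT  (R = 0.08206 L·atm/(mol·K))
V = nRT/P = 4.1×0.08206×451/6.5
= 23.344 L

23.344 L


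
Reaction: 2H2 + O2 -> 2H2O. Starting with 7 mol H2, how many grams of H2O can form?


Mole ratio H2O:H2 = 2:2
n(H2O) = 7 × 2/2 = 7.000 mol
mass = 7.000 × 18.02 = 126.14 g

126.14 g


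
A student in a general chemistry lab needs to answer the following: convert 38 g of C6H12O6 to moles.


M(C6H12O6) = 180.16 g/mol
n = mass/M = 38/180.16 = 0.2109 mol

0.2109 mol


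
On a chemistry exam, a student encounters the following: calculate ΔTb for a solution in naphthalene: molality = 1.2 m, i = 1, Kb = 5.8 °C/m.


ΔTb = Kb × m × i
= 5.8 × 1.2 × 1
= 6.96 °C

6.96 °C


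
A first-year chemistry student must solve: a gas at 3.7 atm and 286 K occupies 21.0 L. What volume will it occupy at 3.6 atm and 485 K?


P1V1/T1 = P2V2/T2
V2 = P1V1T2/(T1P2)
= 3.7×21.0×485/(286×3.6)
= 36.601 L

36.601 L


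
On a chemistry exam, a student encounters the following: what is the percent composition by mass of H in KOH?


M(KOH) = 1×39.1 + 1×16.0 + 1×1.008 = 56.108 g/mol
Mass of H = 1 × 1.008 = 1.008 g/mol
% H = 1.008/56.108 × 100 = 1.80%

1.80%


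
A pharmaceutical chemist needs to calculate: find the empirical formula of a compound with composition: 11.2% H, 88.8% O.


Assume 100 g sample. Moles of each element:
  H: 11.2/1.008 = 11.111 mol
  O: 88.8/16.0 = 5.55 mol
Divide by smallest (5.55):
  H: 11.111/5.55 = 2.0
  O: 5.55/5.55 = 1.0
Empirical formula: H2O

H2O


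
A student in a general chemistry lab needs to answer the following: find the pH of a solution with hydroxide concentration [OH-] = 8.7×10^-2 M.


pOH = -log10([OH-]) = -log10(8.7×10^-2)
= 2 - log10(8.7) = 1.06
pH = 14 - pOH = 14 - 1.06 = 12.94

12.94


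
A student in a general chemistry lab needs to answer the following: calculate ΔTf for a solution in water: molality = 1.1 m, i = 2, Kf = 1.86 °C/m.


ΔTf = Kf × m × i
= 1.86 × 1.1 × 2
= 4.092 °C

4.092 °C


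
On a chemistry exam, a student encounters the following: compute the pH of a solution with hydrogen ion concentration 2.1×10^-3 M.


pH = -log10([H+]) = -log10(2.1×10^-3)
= 3 - log10(2.1)
= 3 - 0.32
= 2.68

2.68


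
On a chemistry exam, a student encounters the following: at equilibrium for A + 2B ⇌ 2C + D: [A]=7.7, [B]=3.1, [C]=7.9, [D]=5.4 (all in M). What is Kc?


Kc = [C]^2[D]/([A][B]^2)
= (7.9^2 × 5.4^1)/(7.7^1 × 3.1^2)
= 337.014/73.997
= 4.554

4.554


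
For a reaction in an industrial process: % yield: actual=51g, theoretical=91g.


% yield = actual/theoretical × 100
= 51/91 × 100
= 56.04%

56.04%


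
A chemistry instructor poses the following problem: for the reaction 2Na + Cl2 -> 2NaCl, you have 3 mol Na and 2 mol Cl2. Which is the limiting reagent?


Mole ratio available / coefficient:
  Na: 3/2 = 1.500
  Cl2: 2/1 = 2.000
Smaller ratio is limiting.

Na


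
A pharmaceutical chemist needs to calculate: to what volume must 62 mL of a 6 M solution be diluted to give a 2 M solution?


C1V1 = C2V2
6 × 62 = 2 × V2
V2 = 372/2 = 186.0 mL

186.0 mL


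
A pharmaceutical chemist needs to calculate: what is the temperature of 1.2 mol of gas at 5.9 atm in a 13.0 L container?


PV = nRT  (R = 0.08206 L·atm/(mol·K))
T = PV/(nR) = 5.9×13.0/(1.2×0.08206)
= 76.70/0.098472
= 778.90 K

778.90 K


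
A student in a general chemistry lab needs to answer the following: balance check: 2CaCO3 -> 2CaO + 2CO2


Equation: 2CaCO3 -> 2CaO + 2CO2
Check atoms: C: 2=2, Ca: 2=2, O: 6=6
Balanced

Yes, balanced


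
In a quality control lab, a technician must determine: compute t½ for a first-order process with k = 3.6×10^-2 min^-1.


t½ = ln2/k = 0.693147/(3.6×10^-2 min^-1)
= 19.25 min

19.25 min
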